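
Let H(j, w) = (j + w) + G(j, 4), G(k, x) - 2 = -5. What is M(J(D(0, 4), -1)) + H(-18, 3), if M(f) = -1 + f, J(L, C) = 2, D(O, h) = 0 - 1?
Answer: -17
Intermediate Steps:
D(O, h) = -1
G(k, x) = -3 (G(k, x) = 2 - 5 = -3)
H(j, w) = -3 + j + w (H(j, w) = (j + w) - 3 = -3 + j + w)
M(J(D(0, 4), -1)) + H(-18, 3) = (-1 + 2) + (-3 - 18 + 3) = 1 - 18 = -17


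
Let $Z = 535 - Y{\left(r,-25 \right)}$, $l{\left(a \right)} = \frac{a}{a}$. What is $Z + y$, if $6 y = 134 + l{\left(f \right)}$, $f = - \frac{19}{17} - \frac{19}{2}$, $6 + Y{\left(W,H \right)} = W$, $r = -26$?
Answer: $\frac{1179}{2} \approx 589.5$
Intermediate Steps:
$Y{\left(W,H \right)} = -6 + W$
$f = - \frac{361}{34}$ ($f = \left(-19\right) \frac{1}{17} - \frac{19}{2} = - \frac{19}{17} - \frac{19}{2} = - \frac{361}{34} \approx -10.618$)
$l{\left(a \right)} = 1$
$Z = 567$ ($Z = 535 - \left(-6 - 26\right) = 535 - -32 = 535 + 32 = 567$)
$y = \frac{45}{2}$ ($y = \frac{134 + 1}{6} = \frac{1}{6} \cdot 135 = \frac{45}{2} \approx 22.5$)
$Z + y = 567 + \frac{45}{2} = \frac{1179}{2}$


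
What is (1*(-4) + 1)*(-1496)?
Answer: 4488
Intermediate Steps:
(1*(-4) + 1)*(-1496) = (-4 + 1)*(-1496) = -3*(-1496) = 4488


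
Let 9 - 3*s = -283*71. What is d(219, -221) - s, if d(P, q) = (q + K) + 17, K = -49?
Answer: -20861/3 ≈ -6953.7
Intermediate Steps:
s = 20102/3 (s = 3 - (-283)*71/3 = 3 - 1/3*(-20093) = 3 + 20093/3 = 20102/3 ≈ 6700.7)
d(P, q) = -32 + q (d(P, q) = (q - 49) + 17 = (-49 + q) + 17 = -32 + q)
d(219, -221) - s = (-32 - 221) - 1*20102/3 = -253 - 20102/3 = -20861/3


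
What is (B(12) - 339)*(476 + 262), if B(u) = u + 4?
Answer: -238374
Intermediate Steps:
B(u) = 4 + u
(B(12) - 339)*(476 + 262) = ((4 + 12) - 339)*(476 + 262) = (16 - 339)*738 = -323*738 = -238374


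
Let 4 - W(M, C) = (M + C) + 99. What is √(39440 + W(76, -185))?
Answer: √39454 ≈ 198.63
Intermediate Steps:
W(M, C) = -95 - C - M (W(M, C) = 4 - ((M + C) + 99) = 4 - ((C + M) + 99) = 4 - (99 + C + M) = 4 + (-99 - C - M) = -95 - C - M)
√(39440 + W(76, -185)) = √(39440 + (-95 - 1*(-185) - 1*76)) = √(39440 + (-95 + 185 - 76)) = √(39440 + 14) = √39454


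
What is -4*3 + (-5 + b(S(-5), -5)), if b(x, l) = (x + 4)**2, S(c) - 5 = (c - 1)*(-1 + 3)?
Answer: -8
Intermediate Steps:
S(c) = 3 + 2*c (S(c) = 5 + (c - 1)*(-1 + 3) = 5 + (-1 + c)*2 = 5 + (-2 + 2*c) = 3 + 2*c)
b(x, l) = (4 + x)**2
-4*3 + (-5 + b(S(-5), -5)) = -4*3 + (-5 + (4 + (3 + 2*(-5)))**2) = -12 + (-5 + (4 + (3 - 10))**2) = -12 + (-5 + (4 - 7)**2) = -12 + (-5 + (-3)**2) = -12 + (-5 + 9) = -12 + 4 = -8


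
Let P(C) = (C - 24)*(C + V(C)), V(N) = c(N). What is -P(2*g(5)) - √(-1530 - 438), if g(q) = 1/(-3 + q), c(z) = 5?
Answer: 138 - 4*I*√123 ≈ 138.0 - 44.362*I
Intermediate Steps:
V(N) = 5
P(C) = (-24 + C)*(5 + C) (P(C) = (C - 24)*(C + 5) = (-24 + C)*(5 + C))
-P(2*g(5)) - √(-1530 - 438) = -(-120 + (2/(-3 + 5))² - 38/(-3 + 5)) - √(-1530 - 438) = -(-120 + (2/2)² - 38/2) - √(-1968) = -(-120 + (2*(½))² - 38/2) - 4*I*√123 = -(-120 + 1² - 19*1) - 4*I*√123 = -(-120 + 1 - 19) - 4*I*√123 = -1*(-138) - 4*I*√123 = 138 - 4*I*√123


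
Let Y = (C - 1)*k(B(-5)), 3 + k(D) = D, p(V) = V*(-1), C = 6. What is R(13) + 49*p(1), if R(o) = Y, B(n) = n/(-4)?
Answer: -231/4 ≈ -57.750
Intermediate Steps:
B(n) = -n/4 (B(n) = n*(-¼) = -n/4)
p(V) = -V
k(D) = -3 + D
Y = -35/4 (Y = (6 - 1)*(-3 - ¼*(-5)) = 5*(-3 + 5/4) = 5*(-7/4) = -35/4 ≈ -8.7500)
R(o) = -35/4
R(13) + 49*p(1) = -35/4 + 49*(-1*1) = -35/4 + 49*(-1) = -35/4 - 49 = -231/4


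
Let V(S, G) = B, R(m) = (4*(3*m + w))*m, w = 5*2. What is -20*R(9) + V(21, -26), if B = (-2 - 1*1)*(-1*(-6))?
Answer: -26658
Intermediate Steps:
w = 10
R(m) = m*(40 + 12*m) (R(m) = (4*(3*m + 10))*m = (4*(10 + 3*m))*m = (40 + 12*m)*m = m*(40 + 12*m))
B = -18 (B = (-2 - 1)*6 = -3*6 = -18)
V(S, G) = -18
-20*R(9) + V(21, -26) = -80*9*(10 + 3*9) - 18 = -80*9*(10 + 27) - 18 = -80*9*37 - 18 = -20*1332 - 18 = -26640 - 18 = -26658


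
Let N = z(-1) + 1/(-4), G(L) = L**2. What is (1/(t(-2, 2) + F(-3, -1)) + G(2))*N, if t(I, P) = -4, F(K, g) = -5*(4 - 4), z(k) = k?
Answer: -75/16 ≈ -4.6875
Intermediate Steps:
F(K, g) = 0 (F(K, g) = -5*0 = 0)
N = -5/4 (N = -1 + 1/(-4) = -1 - 1/4 = -5/4 ≈ -1.2500)
(1/(t(-2, 2) + F(-3, -1)) + G(2))*N = (1/(-4 + 0) + 2**2)*(-5/4) = (1/(-4) + 4)*(-5/4) = (-1/4 + 4)*(-5/4) = (15/4)*(-5/4) = -75/16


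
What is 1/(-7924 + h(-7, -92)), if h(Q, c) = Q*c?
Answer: -1/7280 ≈ -0.00013736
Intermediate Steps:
1/(-7924 + h(-7, -92)) = 1/(-7924 - 7*(-92)) = 1/(-7924 + 644) = 1/(-7280) = -1/7280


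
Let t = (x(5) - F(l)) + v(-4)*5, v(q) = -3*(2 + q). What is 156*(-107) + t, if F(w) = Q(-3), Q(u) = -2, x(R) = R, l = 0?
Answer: -16655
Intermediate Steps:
F(w) = -2
v(q) = -6 - 3*q
t = 37 (t = (5 - 1*(-2)) + (-6 - 3*(-4))*5 = (5 + 2) + (-6 + 12)*5 = 7 + 6*5 = 7 + 30 = 37)
156*(-107) + t = 156*(-107) + 37 = -16692 + 37 = -16655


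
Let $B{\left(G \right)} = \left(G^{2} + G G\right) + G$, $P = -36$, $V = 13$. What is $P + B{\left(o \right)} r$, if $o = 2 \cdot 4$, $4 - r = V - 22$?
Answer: $1732$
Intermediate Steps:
$r = 13$ ($r = 4 - \left(13 - 22\right) = 4 - -9 = 4 + 9 = 13$)
$o = 8$
$B{\left(G \right)} = G + 2 G^{2}$ ($B{\left(G \right)} = \left(G^{2} + G^{2}\right) + G = 2 G^{2} + G = G + 2 G^{2}$)
$P + B{\left(o \right)} r = -36 + 8 \left(1 + 2 \cdot 8\right) 13 = -36 + 8 \left(1 + 16\right) 13 = -36 + 8 \cdot 17 \cdot 13 = -36 + 136 \cdot 13 = -36 + 1768 = 1732$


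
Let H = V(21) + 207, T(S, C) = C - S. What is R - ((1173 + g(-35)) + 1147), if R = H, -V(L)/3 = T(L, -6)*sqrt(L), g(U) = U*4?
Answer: -1973 + 81*sqrt(21) ≈ -1601.8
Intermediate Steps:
g(U) = 4*U
V(L) = -3*sqrt(L)*(-6 - L) (V(L) = -3*(-6 - L)*sqrt(L) = -3*sqrt(L)*(-6 - L))
H = 207 + 81*sqrt(21) (H = 3*sqrt(21)*(6 + 21) + 207 = 3*sqrt(21)*27 + 207 = 81*sqrt(21) + 207 = 207 + 81*sqrt(21) ≈ 578.19)
R = 207 + 81*sqrt(21) ≈ 578.19
R - ((1173 + g(-35)) + 1147) = (207 + 81*sqrt(21)) - ((1173 + 4*(-35)) + 1147) = (207 + 81*sqrt(21)) - ((1173 - 140) + 1147) = (207 + 81*sqrt(21)) - (1033 + 1147) = (207 + 81*sqrt(21)) - 1*2180 = (207 + 81*sqrt(21)) - 2180 = -1973 + 81*sqrt(21)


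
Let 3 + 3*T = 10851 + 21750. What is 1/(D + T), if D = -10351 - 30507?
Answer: -1/29992 ≈ -3.3342e-5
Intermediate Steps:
D = -40858
T = 10866 (T = -1 + (10851 + 21750)/3 = -1 + (1/3)*32601 = -1 + 10867 = 10866)
1/(D + T) = 1/(-40858 + 10866) = 1/(-29992) = -1/29992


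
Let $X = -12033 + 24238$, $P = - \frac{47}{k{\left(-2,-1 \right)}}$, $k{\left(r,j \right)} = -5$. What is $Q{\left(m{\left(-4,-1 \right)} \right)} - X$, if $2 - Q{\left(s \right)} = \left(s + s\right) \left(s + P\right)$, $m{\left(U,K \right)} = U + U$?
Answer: $- \frac{60903}{5} \approx -12181.0$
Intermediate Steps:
$m{\left(U,K \right)} = 2 U$
$P = \frac{47}{5}$ ($P = - \frac{47}{-5} = \left(-47\right) \left(- \frac{1}{5}\right) = \frac{47}{5} \approx 9.4$)
$Q{\left(s \right)} = 2 - 2 s \left(\frac{47}{5} + s\right)$ ($Q{\left(s \right)} = 2 - \left(s + s\right) \left(s + \frac{47}{5}\right) = 2 - 2 s \left(\frac{47}{5} + s\right)$)
$X = 12205$
$Q{\left(m{\left(-4,-1 \right)} \right)} - X = \left(2 - 2 \left(2 \left(-4\right)\right)^{2} - \frac{94 \cdot 2 \left(-4\right)}{5}\right) - 12205 = \left(2 - 2 \left(-8\right)^{2} - - \frac{752}{5}\right) - 12205 = \left(2 - 128 + \frac{752}{5}\right) - 12205 = \frac{122}{5} - 12205 = - \frac{60903}{5}$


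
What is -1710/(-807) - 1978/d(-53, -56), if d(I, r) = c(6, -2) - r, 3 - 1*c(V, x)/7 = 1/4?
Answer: -45506/1883 ≈ -24.167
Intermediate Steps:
c(V, x) = 77/4 (c(V, x) = 21 - 7/4 = 77/4)
d(I, r) = 77/4 - r
-1710/(-807) - 1978/d(-53, -56) = -1710/(-807) - 1978/(77/4 - 1*(-56)) = -1710*(-1/807) - 1978/(77/4 + 56) = 570/269 - 1978/301/4 = 570/269 - 1978*4/301 = 570/269 - 184/7 = -45506/1883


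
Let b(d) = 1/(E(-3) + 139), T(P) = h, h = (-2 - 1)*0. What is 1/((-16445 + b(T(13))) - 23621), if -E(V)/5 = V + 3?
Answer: -139/5569173 ≈ -2.4959e-5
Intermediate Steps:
E(V) = -15 - 5*V (E(V) = -5*(V + 3) = -5*(3 + V) = -15 - 5*V)
h = 0 (h = -3*0 = 0)
T(P) = 0
b(d) = 1/139 (b(d) = 1/((-15 - 5*(-3)) + 139) = 1/((-15 + 15) + 139) = 1/(0 + 139) = 1/139)
1/((-16445 + b(T(13))) - 23621) = 1/((-16445 + 1/139) - 23621) = 1/(-2285854/139 - 23621) = 1/(-5569173/139) = -139/5569173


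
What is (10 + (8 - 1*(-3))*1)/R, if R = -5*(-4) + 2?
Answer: 21/22 ≈ 0.95455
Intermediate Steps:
R = 22 (R = 20 + 2 = 22)
(10 + (8 - 1*(-3))*1)/R = (10 + (8 - 1*(-3))*1)/22 = (10 + (8 + 3)*1)*(1/22) = (10 + 11*1)*(1/22) = (10 + 11)*(1/22) = 21*(1/22) = 21/22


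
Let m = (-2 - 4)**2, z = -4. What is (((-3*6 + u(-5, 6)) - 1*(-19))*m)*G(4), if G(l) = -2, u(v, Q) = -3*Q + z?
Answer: 1512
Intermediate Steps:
u(v, Q) = -4 - 3*Q (u(v, Q) = -3*Q - 4 = -4 - 3*Q)
m = 36 (m = (-6)**2 = 36)
(((-3*6 + u(-5, 6)) - 1*(-19))*m)*G(4) = (((-3*6 + (-4 - 3*6)) - 1*(-19))*36)*(-2) = (((-18 + (-4 - 18)) + 19)*36)*(-2) = (((-18 - 22) + 19)*36)*(-2) = ((-40 + 19)*36)*(-2) = -21*36*(-2) = -756*(-2) = 1512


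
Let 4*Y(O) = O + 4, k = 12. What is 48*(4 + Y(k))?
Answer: 384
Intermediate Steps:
Y(O) = 1 + O/4 (Y(O) = (O + 4)/4 = (4 + O)/4 = 1 + O/4)
48*(4 + Y(k)) = 48*(4 + (1 + (¼)*12)) = 48*(4 + (1 + 3)) = 48*(4 + 4) = 48*8 = 384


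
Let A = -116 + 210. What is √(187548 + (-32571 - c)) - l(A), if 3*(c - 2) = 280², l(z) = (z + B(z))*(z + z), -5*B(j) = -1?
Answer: -88548/5 + 5*√46383/3 ≈ -17351.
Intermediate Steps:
B(j) = ⅕ (B(j) = -⅕*(-1) = ⅕)
A = 94
l(z) = 2*z*(⅕ + z) (l(z) = (z + ⅕)*(z + z) = (⅕ + z)*(2*z) = 2*z*(⅕ + z))
c = 78406/3 (c = 2 + (⅓)*280² = 2 + (⅓)*78400 = 2 + 78400/3 = 78406/3 ≈ 26135.)
√(187548 + (-32571 - c)) - l(A) = √(187548 + (-32571 - 1*78406/3)) - 2*94*(1 + 5*94)/5 = √(187548 + (-32571 - 78406/3)) - 2*94*(1 + 470)/5 = √(187548 - 176119/3) - 2*94*471/5 = √(386525/3) - 1*88548/5 = 5*√46383/3 - 88548/5 = -88548/5 + 5*√46383/3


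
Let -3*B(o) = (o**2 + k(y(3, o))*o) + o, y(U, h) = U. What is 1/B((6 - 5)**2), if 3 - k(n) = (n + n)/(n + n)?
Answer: -3/4 ≈ -0.75000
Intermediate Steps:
k(n) = 2 (k(n) = 3 - (n + n)/(n + n) = 3 - 2*n/(2*n) = 3 - 2*n*1/(2*n) = 3 - 1*1 = 3 - 1 = 2)
B(o) = -o - o**2/3 (B(o) = -((o**2 + 2*o) + o)/3 = -(o**2 + 3*o)/3 = -o - o**2/3)
1/B((6 - 5)**2) = 1/(-(6 - 5)**2*(3 + (6 - 5)**2)/3) = 1/(-1/3*1**2*(3 + 1**2)) = 1/(-1/3*1*(3 + 1)) = 1/(-1/3*1*4) = 1/(-4/3) = -3/4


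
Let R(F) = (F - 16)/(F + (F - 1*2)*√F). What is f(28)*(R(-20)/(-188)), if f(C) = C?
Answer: -1/94 + 11*I*√5/470 ≈ -0.010638 + 0.052334*I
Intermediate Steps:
R(F) = (-16 + F)/(F + √F*(-2 + F)) (R(F) = (-16 + F)/(F + (F - 2)*√F) = (-16 + F)/(F + (-2 + F)*√F) = (-16 + F)/(F + √F*(-2 + F)))
f(28)*(R(-20)/(-188)) = 28*(((-16 - 20)/(-20 + (-20)^(3/2) - 4*I*√5))/(-188)) = 28*((-36/(-20 - 40*I*√5 - 4*I*√5))*(-1/188)) = 28*((-36/(-20 - 44*I*√5))*(-1/188)) = 28*(-36/(-20 - 44*I*√5)*(-1/188)) = 28*(9/(47*(-20 - 44*I*√5))) = 252/(47*(-20 - 44*I*√5))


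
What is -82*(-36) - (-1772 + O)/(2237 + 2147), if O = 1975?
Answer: 12941365/4384 ≈ 2952.0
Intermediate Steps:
-82*(-36) - (-1772 + O)/(2237 + 2147) = -82*(-36) - (-1772 + 1975)/(2237 + 2147) = 2952 - 203/4384 = 12941365/4384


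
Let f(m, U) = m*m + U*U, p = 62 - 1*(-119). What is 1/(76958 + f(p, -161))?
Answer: 1/135640 ≈ 7.3725e-6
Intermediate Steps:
p = 181 (p = 62 + 119 = 181)
f(m, U) = U**2 + m**2 (f(m, U) = m**2 + U**2 = U**2 + m**2)
1/(76958 + f(p, -161)) = 1/(76958 + ((-161)**2 + 181**2)) = 1/(76958 + (25921 + 32761)) = 1/(76958 + 58682) = 1/135640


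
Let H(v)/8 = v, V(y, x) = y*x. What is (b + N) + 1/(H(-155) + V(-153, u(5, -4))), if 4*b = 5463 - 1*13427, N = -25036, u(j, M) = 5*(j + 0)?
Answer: -136891756/5065 ≈ -27027.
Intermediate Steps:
u(j, M) = 5*j
V(y, x) = x*y
H(v) = 8*v
b = -1991 (b = (5463 - 1*13427)/4 = (5463 - 13427)/4 = (¼)*(-7964) = -1991)
(b + N) + 1/(H(-155) + V(-153, u(5, -4))) = (-1991 - 25036) + 1/(8*(-155) + (5*5)*(-153)) = -27027 + 1/(-1240 + 25*(-153)) = -27027 + 1/(-1240 - 3825) = -27027 + 1/(-5065) = -27027 - 1/5065 = -136891756/5065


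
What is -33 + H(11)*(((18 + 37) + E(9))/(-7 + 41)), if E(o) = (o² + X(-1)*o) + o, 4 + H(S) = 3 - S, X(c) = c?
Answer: -81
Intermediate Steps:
H(S) = -1 - S (H(S) = -4 + (3 - S) = -1 - S)
E(o) = o² (E(o) = (o² - o) + o = o²)
-33 + H(11)*(((18 + 37) + E(9))/(-7 + 41)) = -33 + (-1 - 1*11)*(((18 + 37) + 9²)/(-7 + 41)) = -33 + (-1 - 11)*((55 + 81)/34) = -33 - 1632/34 = -33 - 12*4 = -33 - 48 = -81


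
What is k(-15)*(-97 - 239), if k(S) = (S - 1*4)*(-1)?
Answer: -6384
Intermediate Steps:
k(S) = 4 - S (k(S) = (S - 4)*(-1) = (-4 + S)*(-1) = 4 - S)
k(-15)*(-97 - 239) = (4 - 1*(-15))*(-97 - 239) = (4 + 15)*(-336) = 19*(-336) = -6384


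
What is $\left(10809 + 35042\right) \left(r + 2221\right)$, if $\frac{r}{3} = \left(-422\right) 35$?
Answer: $-1929822739$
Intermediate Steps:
$r = -44310$ ($r = 3 \left(\left(-422\right) 35\right) = 3 \left(-14770\right) = -44310$)
$\left(10809 + 35042\right) \left(r + 2221\right) = \left(10809 + 35042\right) \left(-44310 + 2221\right) = 45851 \left(-42089\right) = -1929822739$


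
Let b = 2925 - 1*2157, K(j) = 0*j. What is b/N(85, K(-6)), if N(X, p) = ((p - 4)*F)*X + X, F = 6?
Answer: -768/1955 ≈ -0.39284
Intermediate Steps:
K(j) = 0
b = 768 (b = 2925 - 2157 = 768)
N(X, p) = X + X*(-24 + 6*p) (N(X, p) = ((p - 4)*6)*X + X = ((-4 + p)*6)*X + X = (-24 + 6*p)*X + X = X*(-24 + 6*p) + X = X + X*(-24 + 6*p))
b/N(85, K(-6)) = 768/((85*(-23 + 6*0))) = 768/((85*(-23 + 0))) = 768/((85*(-23))) = 768/(-1955) = 768*(-1/1955) = -768/1955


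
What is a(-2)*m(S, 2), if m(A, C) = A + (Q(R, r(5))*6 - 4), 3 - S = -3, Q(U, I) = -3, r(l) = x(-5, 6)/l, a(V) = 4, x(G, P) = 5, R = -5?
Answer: -64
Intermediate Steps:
r(l) = 5/l
S = 6 (S = 3 - 1*(-3) = 3 + 3 = 6)
m(A, C) = -22 + A (m(A, C) = A + (-3*6 - 4) = A + (-18 - 4) = A - 22 = -22 + A)
a(-2)*m(S, 2) = 4*(-22 + 6) = 4*(-16) = -64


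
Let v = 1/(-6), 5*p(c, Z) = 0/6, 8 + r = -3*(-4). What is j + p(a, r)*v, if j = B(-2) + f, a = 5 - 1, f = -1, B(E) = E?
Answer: -3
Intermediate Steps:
a = 4
r = 4 (r = -8 - 3*(-4) = -8 + 12 = 4)
j = -3 (j = -2 - 1 = -3)
p(c, Z) = 0 (p(c, Z) = (0/6)/5 = (0*(⅙))/5 = (⅕)*0 = 0)
v = -⅙ ≈ -0.16667
j + p(a, r)*v = -3 + 0*(-⅙) = -3 + 0 = -3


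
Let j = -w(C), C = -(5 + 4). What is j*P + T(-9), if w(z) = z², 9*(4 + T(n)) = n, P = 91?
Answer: -7376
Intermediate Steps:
T(n) = -4 + n/9
C = -9 (C = -1*9 = -9)
j = -81 (j = -1*(-9)² = -1*81 = -81)
j*P + T(-9) = -81*91 + (-4 + (⅑)*(-9)) = -7371 + (-4 - 1) = -7371 - 5 = -7376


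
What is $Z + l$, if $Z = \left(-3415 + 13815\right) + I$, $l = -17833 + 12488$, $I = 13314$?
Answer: $18369$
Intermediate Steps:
$l = -5345$
$Z = 23714$ ($Z = \left(-3415 + 13815\right) + 13314 = 10400 + 13314 = 23714$)
$Z + l = 23714 - 5345 = 18369$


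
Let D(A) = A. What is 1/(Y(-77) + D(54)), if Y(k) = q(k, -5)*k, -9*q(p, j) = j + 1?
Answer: 9/178 ≈ 0.050562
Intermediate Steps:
q(p, j) = -⅑ - j/9 (q(p, j) = -(j + 1)/9 = -(1 + j)/9 = -⅑ - j/9)
Y(k) = 4*k/9 (Y(k) = (-⅑ - ⅑*(-5))*k = (-⅑ + 5/9)*k = 4*k/9)
1/(Y(-77) + D(54)) = 1/((4/9)*(-77) + 54) = 1/(-308/9 + 54) = 1/(178/9) = 9/178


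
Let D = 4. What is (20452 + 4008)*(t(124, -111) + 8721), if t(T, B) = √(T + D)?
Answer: 213315660 + 195680*√2 ≈ 2.1359e+8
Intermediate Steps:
t(T, B) = √(4 + T) (t(T, B) = √(T + 4) = √(4 + T))
(20452 + 4008)*(t(124, -111) + 8721) = (20452 + 4008)*(√(4 + 124) + 8721) = 24460*(√128 + 8721) = 24460*(8*√2 + 8721) = 24460*(8721 + 8*√2) = 213315660 + 195680*√2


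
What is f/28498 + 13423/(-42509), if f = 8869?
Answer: -5516333/1211421482 ≈ -0.0045536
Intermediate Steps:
f/28498 + 13423/(-42509) = 8869/28498 + 13423/(-42509) = 8869*(1/28498) + 13423*(-1/42509) = 8869/28498 - 13423/42509 = -5516333/1211421482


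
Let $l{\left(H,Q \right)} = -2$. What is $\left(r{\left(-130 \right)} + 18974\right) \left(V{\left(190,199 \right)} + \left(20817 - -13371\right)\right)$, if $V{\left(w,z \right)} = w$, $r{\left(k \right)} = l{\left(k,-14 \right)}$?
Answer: $652219416$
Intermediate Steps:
$r{\left(k \right)} = -2$
$\left(r{\left(-130 \right)} + 18974\right) \left(V{\left(190,199 \right)} + \left(20817 - -13371\right)\right) = \left(-2 + 18974\right) \left(190 + \left(20817 - -13371\right)\right) = 18972 \left(190 + \left(20817 + 13371\right)\right) = 18972 \left(190 + 34188\right) = 18972 \cdot 34378 = 652219416$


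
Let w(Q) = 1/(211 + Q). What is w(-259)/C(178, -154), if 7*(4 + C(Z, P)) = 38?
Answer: -7/480 ≈ -0.014583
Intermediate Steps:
C(Z, P) = 10/7 (C(Z, P) = -4 + (1/7)*38 = -4 + 38/7 = 10/7)
w(-259)/C(178, -154) = 1/((211 - 259)*(10/7)) = (7/10)/(-48) = -1/48*7/10 = -7/480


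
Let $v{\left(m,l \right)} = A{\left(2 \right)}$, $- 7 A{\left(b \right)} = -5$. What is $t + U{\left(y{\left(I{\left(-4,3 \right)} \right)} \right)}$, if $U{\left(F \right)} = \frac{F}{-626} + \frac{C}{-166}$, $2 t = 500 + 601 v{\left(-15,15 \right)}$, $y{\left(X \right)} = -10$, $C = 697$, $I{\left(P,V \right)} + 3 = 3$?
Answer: $\frac{83736039}{181853} \approx 460.46$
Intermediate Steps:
$A{\left(b \right)} = \frac{5}{7}$ ($A{\left(b \right)} = \left(- \frac{1}{7}\right) \left(-5\right) = \frac{5}{7}$)
$I{\left(P,V \right)} = 0$ ($I{\left(P,V \right)} = -3 + 3 = 0$)
$v{\left(m,l \right)} = \frac{5}{7}$
$t = \frac{6505}{14}$ ($t = \frac{500 + 601 \cdot \frac{5}{7}}{2} = \frac{500 + \frac{3005}{7}}{2} = \frac{1}{2} \cdot \frac{6505}{7} = \frac{6505}{14} \approx 464.64$)
$U{\left(F \right)} = - \frac{697}{166} - \frac{F}{626}$ ($U{\left(F \right)} = \frac{F}{-626} + \frac{697}{-166} = F \left(- \frac{1}{626}\right) + 697 \left(- \frac{1}{166}\right) = - \frac{F}{626} - \frac{697}{166} = - \frac{697}{166} - \frac{F}{626}$)
$t + U{\left(y{\left(I{\left(-4,3 \right)} \right)} \right)} = \frac{6505}{14} - \frac{217331}{51958} = \frac{83736039}{181853}$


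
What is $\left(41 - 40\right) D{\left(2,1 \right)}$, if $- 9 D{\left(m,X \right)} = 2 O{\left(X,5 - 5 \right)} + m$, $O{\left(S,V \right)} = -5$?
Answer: $\frac{8}{9} \approx 0.88889$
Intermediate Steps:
$D{\left(m,X \right)} = \frac{10}{9} - \frac{m}{9}$ ($D{\left(m,X \right)} = - \frac{2 \left(-5\right) + m}{9} = - \frac{-10 + m}{9} = \frac{10}{9} - \frac{m}{9}$)
$\left(41 - 40\right) D{\left(2,1 \right)} = \left(41 - 40\right) \left(\frac{10}{9} - \frac{2}{9}\right) = 1 \left(\frac{10}{9} - \frac{2}{9}\right) = 1 \cdot \frac{8}{9} = \frac{8}{9}$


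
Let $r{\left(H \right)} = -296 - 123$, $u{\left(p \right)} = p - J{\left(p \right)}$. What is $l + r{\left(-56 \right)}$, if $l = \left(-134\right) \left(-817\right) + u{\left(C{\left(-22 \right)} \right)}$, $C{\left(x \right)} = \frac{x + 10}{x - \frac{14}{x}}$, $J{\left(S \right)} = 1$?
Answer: $\frac{25628762}{235} \approx 1.0906 \cdot 10^{5}$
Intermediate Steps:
$C{\left(x \right)} = \frac{10 + x}{x - \frac{14}{x}}$
$u{\left(p \right)} = -1 + p$ ($u{\left(p \right)} = p - 1 = -1 + p$)
$r{\left(H \right)} = -419$
$l = \frac{25727227}{235}$ ($l = \left(-134\right) \left(-817\right) - \left(1 + \frac{22 \left(10 - 22\right)}{-14 + \left(-22\right)^{2}}\right) = 109478 - \left(1 + 22 \frac{1}{-14 + 484} \left(-12\right)\right) = 109478 - \left(1 + 22 \cdot \frac{1}{470} \left(-12\right)\right) = 109478 - \left(1 + \frac{11}{235} \left(-12\right)\right) = 109478 + \left(-1 + \frac{132}{235}\right) = 109478 - \frac{103}{235} = \frac{25727227}{235} \approx 1.0948 \cdot 10^{5}$)
$l + r{\left(-56 \right)} = \frac{25727227}{235} - 419 = \frac{25628762}{235}$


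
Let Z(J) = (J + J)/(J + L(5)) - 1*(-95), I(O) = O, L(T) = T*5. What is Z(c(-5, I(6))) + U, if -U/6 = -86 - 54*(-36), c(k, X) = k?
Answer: -22107/2 ≈ -11054.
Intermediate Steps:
L(T) = 5*T
Z(J) = 95 + 2*J/(25 + J) (Z(J) = (J + J)/(J + 5*5) - 1*(-95) = (2*J)/(J + 25) + 95 = (2*J)/(25 + J) + 95 = 2*J/(25 + J) + 95 = 95 + 2*J/(25 + J))
U = -11148 (U = -6*(-86 - 54*(-36)) = -6*(-86 + 1944) = -6*1858 = -11148)
Z(c(-5, I(6))) + U = (2375 + 97*(-5))/(25 - 5) - 11148 = (2375 - 485)/20 - 11148 = (1/20)*1890 - 11148 = 189/2 - 11148 = -22107/2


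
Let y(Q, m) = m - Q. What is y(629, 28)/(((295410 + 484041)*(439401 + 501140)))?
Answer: -601/733105622991 ≈ -8.1980e-10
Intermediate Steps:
y(629, 28)/(((295410 + 484041)*(439401 + 501140))) = (28 - 1*629)/(((295410 + 484041)*(439401 + 501140))) = (28 - 629)/((779451*940541)) = -601/733105622991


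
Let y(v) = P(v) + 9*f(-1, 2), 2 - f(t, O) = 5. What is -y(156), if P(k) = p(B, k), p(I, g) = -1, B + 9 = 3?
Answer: 28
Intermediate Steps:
B = -6 (B = -9 + 3 = -6)
P(k) = -1
f(t, O) = -3 (f(t, O) = 2 - 1*5 = 2 - 5 = -3)
y(v) = -28 (y(v) = -1 + 9*(-3) = -1 - 27 = -28)
-y(156) = -1*(-28) = 28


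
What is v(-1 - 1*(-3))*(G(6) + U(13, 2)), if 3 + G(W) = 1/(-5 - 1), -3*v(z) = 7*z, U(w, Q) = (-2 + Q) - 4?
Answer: 301/9 ≈ 33.444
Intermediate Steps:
U(w, Q) = -6 + Q
v(z) = -7*z/3
G(W) = -19/6 (G(W) = -3 + 1/(-5 - 1) = -3 + 1/(-6) = -3 - ⅙ = -19/6)
v(-1 - 1*(-3))*(G(6) + U(13, 2)) = (-7*(-1 - 1*(-3))/3)*(-19/6 + (-6 + 2)) = (-7*(-1 + 3)/3)*(-19/6 - 4) = -7/3*2*(-43/6) = -14/3*(-43/6) = 301/9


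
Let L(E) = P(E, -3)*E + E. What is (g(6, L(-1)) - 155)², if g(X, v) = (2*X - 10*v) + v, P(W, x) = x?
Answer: 25921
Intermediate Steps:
L(E) = -2*E (L(E) = -3*E + E = -2*E)
g(X, v) = -9*v + 2*X (g(X, v) = (-10*v + 2*X) + v = -9*v + 2*X)
(g(6, L(-1)) - 155)² = ((-(-18)*(-1) + 2*6) - 155)² = ((-9*2 + 12) - 155)² = ((-18 + 12) - 155)² = (-6 - 155)² = (-161)² = 25921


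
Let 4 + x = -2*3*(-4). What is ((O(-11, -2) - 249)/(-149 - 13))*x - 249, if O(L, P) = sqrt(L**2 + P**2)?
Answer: -5893/27 - 50*sqrt(5)/81 ≈ -219.64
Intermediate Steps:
x = 20 (x = -4 - 2*3*(-4) = -4 - 6*(-4) = -4 + 24 = 20)
((O(-11, -2) - 249)/(-149 - 13))*x - 249 = ((sqrt((-11)**2 + (-2)**2) - 249)/(-149 - 13))*20 - 249 = ((sqrt(121 + 4) - 249)/(-162))*20 - 249 = ((sqrt(125) - 249)*(-1/162))*20 - 249 = ((5*sqrt(5) - 249)*(-1/162))*20 - 249 = ((-249 + 5*sqrt(5))*(-1/162))*20 - 249 = (83/54 - 5*sqrt(5)/162)*20 - 249 = (830/27 - 50*sqrt(5)/81) - 249 = -5893/27 - 50*sqrt(5)/81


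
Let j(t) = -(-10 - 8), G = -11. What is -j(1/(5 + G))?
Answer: -18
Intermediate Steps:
j(t) = 18 (j(t) = -1*(-18) = 18)
-j(1/(5 + G)) = -1*18 = -18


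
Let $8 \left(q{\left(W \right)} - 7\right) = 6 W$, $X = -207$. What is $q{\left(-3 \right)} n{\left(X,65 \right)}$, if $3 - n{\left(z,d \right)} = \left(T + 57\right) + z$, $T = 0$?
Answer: $\frac{2907}{4} \approx 726.75$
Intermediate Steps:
$n{\left(z,d \right)} = -54 - z$ ($n{\left(z,d \right)} = 3 - \left(\left(0 + 57\right) + z\right) = 3 - \left(57 + z\right) = -54 - z$)
$q{\left(W \right)} = 7 + \frac{3 W}{4}$ ($q{\left(W \right)} = 7 + \frac{6 W}{8} = 7 + \frac{3 W}{4}$)
$q{\left(-3 \right)} n{\left(X,65 \right)} = \left(7 + \frac{3}{4} \left(-3\right)\right) \left(-54 - -207\right) = \left(7 - \frac{9}{4}\right) \left(-54 + 207\right) = \frac{19}{4} \cdot 153 = \frac{2907}{4}$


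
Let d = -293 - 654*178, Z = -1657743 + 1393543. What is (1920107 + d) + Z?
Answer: 1539202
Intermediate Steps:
Z = -264200
d = -116705 (d = -293 - 116412 = -116705)
(1920107 + d) + Z = (1920107 - 116705) - 264200 = 1803402 - 264200 = 1539202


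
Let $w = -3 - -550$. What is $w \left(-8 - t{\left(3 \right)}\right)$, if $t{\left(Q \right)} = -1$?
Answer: $-3829$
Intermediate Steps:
$w = 547$ ($w = -3 + 550 = 547$)
$w \left(-8 - t{\left(3 \right)}\right) = 547 \left(-8 - -1\right) = 547 \left(-8 + 1\right) = 547 \left(-7\right) = -3829$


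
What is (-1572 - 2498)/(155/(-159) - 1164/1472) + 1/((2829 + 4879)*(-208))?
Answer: 381807445390451/165631600576 ≈ 2305.2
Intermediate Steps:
(-1572 - 2498)/(155/(-159) - 1164/1472) + 1/((2829 + 4879)*(-208)) = -4070/(155*(-1/159) - 1164*1/1472) - 1/208/7708 = -4070/(-155/159 - 291/368) + (1/7708)*(-1/208) = -4070/(-103309/58512) - 1/1603264 = -4070*(-58512/103309) - 1/1603264 = 238143840/103309 - 1/1603264 = 381807445390451/165631600576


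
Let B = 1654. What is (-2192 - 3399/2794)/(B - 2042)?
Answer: 557077/98552 ≈ 5.6526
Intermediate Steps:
(-2192 - 3399/2794)/(B - 2042) = (-2192 - 3399/2794)/(1654 - 2042) = (-2192 - 3399*1/2794)/(-388) = (-2192 - 309/254)*(-1/388) = -557077/254*(-1/388) = 557077/98552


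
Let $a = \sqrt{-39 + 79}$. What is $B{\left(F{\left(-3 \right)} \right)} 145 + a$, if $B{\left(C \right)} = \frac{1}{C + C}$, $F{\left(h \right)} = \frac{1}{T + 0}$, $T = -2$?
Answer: $-145 + 2 \sqrt{10} \approx -138.68$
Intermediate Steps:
$a = 2 \sqrt{10}$ ($a = \sqrt{40} = 2 \sqrt{10} \approx 6.3246$)
$F{\left(h \right)} = - \frac{1}{2}$ ($F{\left(h \right)} = \frac{1}{-2 + 0} = \frac{1}{-2} = - \frac{1}{2}$)
$B{\left(C \right)} = \frac{1}{2 C}$
$B{\left(F{\left(-3 \right)} \right)} 145 + a = \frac{1}{2 \left(- \frac{1}{2}\right)} 145 + 2 \sqrt{10} = \frac{1}{2} \left(-2\right) 145 + 2 \sqrt{10} = \left(-1\right) 145 + 2 \sqrt{10} = -145 + 2 \sqrt{10}$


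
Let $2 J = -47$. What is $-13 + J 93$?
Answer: $- \frac{4397}{2} \approx -2198.5$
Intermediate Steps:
$J = - \frac{47}{2}$ ($J = \frac{1}{2} \left(-47\right) = - \frac{47}{2} \approx -23.5$)
$-13 + J 93 = -13 - \frac{4371}{2} = - \frac{4397}{2}$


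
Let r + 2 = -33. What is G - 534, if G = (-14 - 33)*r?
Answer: 1111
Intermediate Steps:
r = -35 (r = -2 - 33 = -35)
G = 1645 (G = (-14 - 33)*(-35) = -47*(-35) = 1645)
G - 534 = 1645 - 534 = 1111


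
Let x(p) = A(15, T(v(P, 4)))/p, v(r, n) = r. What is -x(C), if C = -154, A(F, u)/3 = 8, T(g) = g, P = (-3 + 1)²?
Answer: 12/77 ≈ 0.15584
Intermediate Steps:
P = 4 (P = (-2)² = 4)
A(F, u) = 24 (A(F, u) = 3*8 = 24)
x(p) = 24/p
-x(C) = -24/(-154) = -24*(-1)/154 = -1*(-12/77) = 12/77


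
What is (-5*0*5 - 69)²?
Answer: 4761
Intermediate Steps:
(-5*0*5 - 69)² = (0*5 - 69)² = (0 - 69)² = (-69)² = 4761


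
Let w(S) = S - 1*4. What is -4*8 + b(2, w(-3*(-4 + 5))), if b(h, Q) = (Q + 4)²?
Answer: -23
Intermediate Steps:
w(S) = -4 + S (w(S) = S - 4 = -4 + S)
b(h, Q) = (4 + Q)²
-4*8 + b(2, w(-3*(-4 + 5))) = -4*8 + (4 + (-4 - 3*(-4 + 5)))² = -32 + (4 + (-4 - 3*1))² = -32 + (4 + (-4 - 3))² = -32 + (4 - 7)² = -32 + (-3)² = -32 + 9 = -23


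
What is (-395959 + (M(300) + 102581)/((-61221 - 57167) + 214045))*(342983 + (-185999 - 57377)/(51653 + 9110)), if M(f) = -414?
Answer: -789355309381655648088/5812406291 ≈ -1.3581e+11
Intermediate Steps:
(-395959 + (M(300) + 102581)/((-61221 - 57167) + 214045))*(342983 + (-185999 - 57377)/(51653 + 9110)) = (-395959 + (-414 + 102581)/((-61221 - 57167) + 214045))*(342983 + (-185999 - 57377)/(51653 + 9110)) = (-395959 + 102167/(-118388 + 214045))*(342983 - 243376/60763) = (-395959 + 102167/95657)*(342983 - 243376*1/60763) = (-395959 + 102167*(1/95657))*(342983 - 243376/60763) = (-395959 + 102167/95657)*(20840432653/60763) = -37876147896/95657*20840432653/60763 = -789355309381655648088/5812406291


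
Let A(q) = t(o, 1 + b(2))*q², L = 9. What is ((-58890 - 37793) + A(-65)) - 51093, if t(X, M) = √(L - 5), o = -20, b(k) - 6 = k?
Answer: -139326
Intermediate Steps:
b(k) = 6 + k
t(X, M) = 2 (t(X, M) = √(9 - 5) = √4 = 2)
A(q) = 2*q²
((-58890 - 37793) + A(-65)) - 51093 = ((-58890 - 37793) + 2*(-65)²) - 51093 = (-96683 + 2*4225) - 51093 = (-96683 + 8450) - 51093 = -88233 - 51093 = -139326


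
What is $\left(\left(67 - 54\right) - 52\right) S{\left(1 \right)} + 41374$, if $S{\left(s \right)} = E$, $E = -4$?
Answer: $41530$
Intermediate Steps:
$S{\left(s \right)} = -4$
$\left(\left(67 - 54\right) - 52\right) S{\left(1 \right)} + 41374 = \left(\left(67 - 54\right) - 52\right) \left(-4\right) + 41374 = \left(13 - 52\right) \left(-4\right) + 41374 = \left(-39\right) \left(-4\right) + 41374 = 156 + 41374 = 41530$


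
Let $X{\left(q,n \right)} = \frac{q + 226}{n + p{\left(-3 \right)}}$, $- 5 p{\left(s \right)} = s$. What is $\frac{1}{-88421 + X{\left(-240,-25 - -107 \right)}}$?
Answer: $- \frac{59}{5216849} \approx -1.131 \cdot 10^{-5}$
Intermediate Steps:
$p{\left(s \right)} = - \frac{s}{5}$
$X{\left(q,n \right)} = \frac{226 + q}{\frac{3}{5} + n}$ ($X{\left(q,n \right)} = \frac{q + 226}{n - - \frac{3}{5}} = \frac{226 + q}{n + \frac{3}{5}} = \frac{226 + q}{\frac{3}{5} + n}$)
$\frac{1}{-88421 + X{\left(-240,-25 - -107 \right)}} = \frac{1}{-88421 + \frac{5 \left(226 - 240\right)}{3 + 5 \left(-25 - -107\right)}} = \frac{1}{-88421 + 5 \frac{1}{3 + 5 \left(-25 + 107\right)} \left(-14\right)} = \frac{1}{-88421 + 5 \frac{1}{3 + 5 \cdot 82} \left(-14\right)} = \frac{1}{-88421 + 5 \frac{1}{3 + 410} \left(-14\right)} = \frac{1}{-88421 + 5 \cdot \frac{1}{413} \left(-14\right)} = \frac{1}{-88421 - \frac{10}{59}} = \frac{1}{- \frac{5216849}{59}} = - \frac{59}{5216849}$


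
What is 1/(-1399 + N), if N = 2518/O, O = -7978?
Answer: -3989/5581870 ≈ -0.00071464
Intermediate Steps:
N = -1259/3989 (N = 2518/(-7978) = 2518*(-1/7978) = -1259/3989 ≈ -0.31562)
1/(-1399 + N) = 1/(-1399 - 1259/3989) = 1/(-5581870/3989) = -3989/5581870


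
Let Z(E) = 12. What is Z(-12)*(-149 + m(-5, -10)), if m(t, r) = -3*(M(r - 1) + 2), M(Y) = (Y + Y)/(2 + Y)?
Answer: -1948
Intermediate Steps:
M(Y) = 2*Y/(2 + Y) (M(Y) = (2*Y)/(2 + Y) = 2*Y/(2 + Y))
m(t, r) = -6 - 6*(-1 + r)/(1 + r) (m(t, r) = -3*(2*(r - 1)/(2 + (r - 1)) + 2) = -3*(2*(-1 + r)/(2 + (-1 + r)) + 2) = -3*(2*(-1 + r)/(1 + r) + 2) = -3*(2 + 2*(-1 + r)/(1 + r)) = -6 - 6*(-1 + r)/(1 + r))
Z(-12)*(-149 + m(-5, -10)) = 12*(-149 - 12*(-10)/(1 - 10)) = 12*(-149 - 12*(-10)/(-9)) = 12*(-149 - 12*(-10)*(-1/9)) = 12*(-149 - 40/3) = 12*(-487/3) = -1948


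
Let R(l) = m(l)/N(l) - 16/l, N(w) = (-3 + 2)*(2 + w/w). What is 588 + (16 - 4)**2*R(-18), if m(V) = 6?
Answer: 428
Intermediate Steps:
N(w) = -3 (N(w) = -(2 + 1) = -1*3 = -3)
R(l) = -2 - 16/l (R(l) = 6/(-3) - 16/l = 6*(-1/3) - 16/l = -2 - 16/l)
588 + (16 - 4)**2*R(-18) = 588 + (16 - 4)**2*(-2 - 16/(-18)) = 588 + 12**2*(-2 - 16*(-1/18)) = 588 + 144*(-2 + 8/9) = 588 + 144*(-10/9) = 588 - 160 = 428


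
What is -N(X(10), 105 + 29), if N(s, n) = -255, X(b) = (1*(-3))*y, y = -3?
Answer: 255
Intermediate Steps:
X(b) = 9 (X(b) = (1*(-3))*(-3) = -3*(-3) = 9)
-N(X(10), 105 + 29) = -1*(-255) = 255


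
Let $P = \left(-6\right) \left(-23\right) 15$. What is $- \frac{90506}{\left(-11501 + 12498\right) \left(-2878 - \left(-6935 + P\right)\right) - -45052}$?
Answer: $- \frac{90506}{2026091} \approx -0.04467$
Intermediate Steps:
$P = 2070$ ($P = 138 \cdot 15 = 2070$)
$- \frac{90506}{\left(-11501 + 12498\right) \left(-2878 - \left(-6935 + P\right)\right) - -45052} = - \frac{90506}{\left(-11501 + 12498\right) \left(-2878 + \left(6935 - 2070\right)\right) - -45052} = - \frac{90506}{997 \left(-2878 + \left(6935 - 2070\right)\right) + 45052} = - \frac{90506}{997 \left(-2878 + 4865\right) + 45052} = - \frac{90506}{997 \cdot 1987 + 45052} = - \frac{90506}{1981039 + 45052} = - \frac{90506}{2026091}$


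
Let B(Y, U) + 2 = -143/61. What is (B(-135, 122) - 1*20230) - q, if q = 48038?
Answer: -4164613/61 ≈ -68272.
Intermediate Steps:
B(Y, U) = -265/61 (B(Y, U) = -2 - 143/61 = -265/61)
(B(-135, 122) - 1*20230) - q = (-265/61 - 1*20230) - 1*48038 = (-265/61 - 20230) - 48038 = -1234295/61 - 48038 = -4164613/61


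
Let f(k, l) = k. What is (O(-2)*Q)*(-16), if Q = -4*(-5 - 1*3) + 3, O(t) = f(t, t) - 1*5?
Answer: 3920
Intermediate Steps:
O(t) = -5 + t (O(t) = t - 1*5 = t - 5 = -5 + t)
Q = 35 (Q = -4*(-5 - 3) + 3 = -4*(-8) + 3 = 32 + 3 = 35)
(O(-2)*Q)*(-16) = ((-5 - 2)*35)*(-16) = -7*35*(-16) = -245*(-16) = 3920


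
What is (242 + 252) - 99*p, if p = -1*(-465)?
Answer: -45541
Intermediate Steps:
p = 465
(242 + 252) - 99*p = (242 + 252) - 99*465 = 494 - 46035 = -45541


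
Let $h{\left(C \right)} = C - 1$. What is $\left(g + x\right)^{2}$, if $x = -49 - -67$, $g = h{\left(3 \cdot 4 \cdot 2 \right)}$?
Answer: $1681$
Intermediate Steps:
$h{\left(C \right)} = -1 + C$
$g = 23$ ($g = -1 + 3 \cdot 4 \cdot 2 = -1 + 12 \cdot 2 = -1 + 24 = 23$)
$x = 18$ ($x = -49 + 67 = 18$)
$\left(g + x\right)^{2} = \left(23 + 18\right)^{2} = 41^{2} = 1681$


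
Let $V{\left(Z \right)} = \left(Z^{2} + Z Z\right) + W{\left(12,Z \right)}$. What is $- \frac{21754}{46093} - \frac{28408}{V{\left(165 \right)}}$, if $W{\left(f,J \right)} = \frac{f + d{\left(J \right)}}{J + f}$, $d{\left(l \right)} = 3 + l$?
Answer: $- \frac{73571152318}{74039416365} \approx -0.99368$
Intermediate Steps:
$W{\left(f,J \right)} = \frac{3 + J + f}{J + f}$ ($W{\left(f,J \right)} = \frac{f + \left(3 + J\right)}{J + f} = \frac{3 + J + f}{J + f}$)
$V{\left(Z \right)} = 2 Z^{2} + \frac{15 + Z}{12 + Z}$ ($V{\left(Z \right)} = \left(Z^{2} + Z Z\right) + \frac{3 + Z + 12}{Z + 12} = \left(Z^{2} + Z^{2}\right) + \frac{15 + Z}{12 + Z} = 2 Z^{2} + \frac{15 + Z}{12 + Z}$)
$- \frac{21754}{46093} - \frac{28408}{V{\left(165 \right)}} = - \frac{21754}{46093} - \frac{28408}{\frac{1}{12 + 165} \left(15 + 165 + 2 \cdot 165^{2} \left(12 + 165\right)\right)} = \left(-21754\right) \frac{1}{46093} - \frac{28408}{\frac{1}{177} \left(15 + 165 + 2 \cdot 27225 \cdot 177\right)} = - \frac{21754}{46093} - \frac{28408}{\frac{1}{177} \left(15 + 165 + 9637650\right)} = - \frac{21754}{46093} - \frac{28408}{\frac{1}{177} \cdot 9637830} = - \frac{21754}{46093} - \frac{28408}{\frac{3212610}{59}} = - \frac{21754}{46093} - \frac{838036}{1606305} = - \frac{73571152318}{74039416365}$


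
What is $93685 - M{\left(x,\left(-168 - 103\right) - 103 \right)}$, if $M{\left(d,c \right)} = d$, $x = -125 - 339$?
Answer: $94149$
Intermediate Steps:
$x = -464$ ($x = -125 - 339 = -464$)
$93685 - M{\left(x,\left(-168 - 103\right) - 103 \right)} = 93685 - -464 = 93685 + 464 = 94149$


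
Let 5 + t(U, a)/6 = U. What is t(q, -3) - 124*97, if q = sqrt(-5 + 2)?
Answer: -12058 + 6*I*sqrt(3) ≈ -12058.0 + 10.392*I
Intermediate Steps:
q = I*sqrt(3) (q = sqrt(-3) = I*sqrt(3) ≈ 1.732*I)
t(U, a) = -30 + 6*U
t(q, -3) - 124*97 = (-30 + 6*(I*sqrt(3))) - 124*97 = (-30 + 6*I*sqrt(3)) - 12028 = -12058 + 6*I*sqrt(3)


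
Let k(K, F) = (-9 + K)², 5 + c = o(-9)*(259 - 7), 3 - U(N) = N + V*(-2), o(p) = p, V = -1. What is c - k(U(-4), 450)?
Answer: -2289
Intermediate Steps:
U(N) = 1 - N (U(N) = 3 - (N - 1*(-2)) = 3 - (N + 2) = 3 - (2 + N) = 3 + (-2 - N) = 1 - N)
c = -2273 (c = -5 - 9*(259 - 7) = -5 - 9*252 = -5 - 2268 = -2273)
c - k(U(-4), 450) = -2273 - (-9 + (1 - 1*(-4)))² = -2273 - (-9 + (1 + 4))² = -2273 - (-9 + 5)² = -2273 - 1*(-4)² = -2273 - 1*16 = -2273 - 16 = -2289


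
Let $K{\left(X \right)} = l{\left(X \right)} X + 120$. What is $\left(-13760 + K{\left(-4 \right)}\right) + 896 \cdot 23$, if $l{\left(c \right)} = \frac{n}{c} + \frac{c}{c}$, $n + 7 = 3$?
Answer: $6960$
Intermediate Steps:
$n = -4$ ($n = -7 + 3 = -4$)
$l{\left(c \right)} = 1 - \frac{4}{c}$ ($l{\left(c \right)} = - \frac{4}{c} + \frac{c}{c} = - \frac{4}{c} + 1 = 1 - \frac{4}{c}$)
$K{\left(X \right)} = 116 + X$ ($K{\left(X \right)} = \frac{-4 + X}{X} X + 120 = \left(-4 + X\right) + 120 = 116 + X$)
$\left(-13760 + K{\left(-4 \right)}\right) + 896 \cdot 23 = \left(-13760 + \left(116 - 4\right)\right) + 896 \cdot 23 = \left(-13760 + 112\right) + 20608 = -13648 + 20608 = 6960$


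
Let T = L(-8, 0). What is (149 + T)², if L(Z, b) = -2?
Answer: 21609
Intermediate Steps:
T = -2
(149 + T)² = (149 - 2)² = 147² = 21609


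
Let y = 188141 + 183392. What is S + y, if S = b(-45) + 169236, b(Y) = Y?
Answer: 540724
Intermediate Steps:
y = 371533
S = 169191 (S = -45 + 169236 = 169191)
S + y = 169191 + 371533 = 540724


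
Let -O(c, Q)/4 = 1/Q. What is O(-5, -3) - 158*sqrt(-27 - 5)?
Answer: 4/3 - 632*I*sqrt(2) ≈ 1.3333 - 893.78*I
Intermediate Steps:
O(c, Q) = -4/Q
O(-5, -3) - 158*sqrt(-27 - 5) = -4/(-3) - 158*sqrt(-27 - 5) = -4*(-1/3) - 632*I*sqrt(2) = 4/3 - 632*I*sqrt(2)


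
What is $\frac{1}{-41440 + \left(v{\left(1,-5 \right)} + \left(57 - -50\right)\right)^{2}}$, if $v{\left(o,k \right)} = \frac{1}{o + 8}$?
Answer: $- \frac{81}{2427344} \approx -3.337 \cdot 10^{-5}$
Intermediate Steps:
$v{\left(o,k \right)} = \frac{1}{8 + o}$
$\frac{1}{-41440 + \left(v{\left(1,-5 \right)} + \left(57 - -50\right)\right)^{2}} = \frac{1}{-41440 + \left(\frac{1}{8 + 1} + \left(57 - -50\right)\right)^{2}} = \frac{1}{-41440 + \left(\frac{1}{9} + \left(57 + 50\right)\right)^{2}} = \frac{1}{-41440 + \left(\frac{1}{9} + 107\right)^{2}} = \frac{1}{-41440 + \left(\frac{964}{9}\right)^{2}} = \frac{1}{-41440 + \frac{929296}{81}} = \frac{1}{- \frac{2427344}{81}} = - \frac{81}{2427344}$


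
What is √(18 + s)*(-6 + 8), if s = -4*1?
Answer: 2*√14 ≈ 7.4833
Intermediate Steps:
s = -4
√(18 + s)*(-6 + 8) = √(18 - 4)*(-6 + 8) = √14*2 = 2*√14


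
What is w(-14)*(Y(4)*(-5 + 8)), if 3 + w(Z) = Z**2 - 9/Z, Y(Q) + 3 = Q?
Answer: 8133/14 ≈ 580.93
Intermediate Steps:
Y(Q) = -3 + Q
w(Z) = -3 + Z**2 - 9/Z (w(Z) = -3 + (Z**2 - 9/Z) = -3 + Z**2 - 9/Z)
w(-14)*(Y(4)*(-5 + 8)) = (-3 + (-14)**2 - 9/(-14))*((-3 + 4)*(-5 + 8)) = (-3 + 196 - 9*(-1/14))*(1*3) = (-3 + 196 + 9/14)*3 = (2711/14)*3 = 8133/14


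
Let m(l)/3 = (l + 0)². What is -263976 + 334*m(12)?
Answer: -119688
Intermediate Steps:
m(l) = 3*l² (m(l) = 3*(l + 0)² = 3*l²)
-263976 + 334*m(12) = -263976 + 334*(3*12²) = -263976 + 334*(3*144) = -263976 + 334*432 = -263976 + 144288 = -119688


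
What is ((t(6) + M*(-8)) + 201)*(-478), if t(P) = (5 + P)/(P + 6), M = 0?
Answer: -579097/6 ≈ -96516.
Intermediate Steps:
t(P) = (5 + P)/(6 + P)
((t(6) + M*(-8)) + 201)*(-478) = (((5 + 6)/(6 + 6) + 0*(-8)) + 201)*(-478) = ((11/12 + 0) + 201)*(-478) = (11/12 + 201)*(-478) = (2423/12)*(-478) = -579097/6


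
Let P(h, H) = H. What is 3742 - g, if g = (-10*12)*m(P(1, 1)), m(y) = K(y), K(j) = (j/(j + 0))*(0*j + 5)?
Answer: 4342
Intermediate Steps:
K(j) = 5 (K(j) = (j/j)*(0 + 5) = 1*5 = 5)
m(y) = 5
g = -600 (g = -10*12*5 = -120*5 = -600)
3742 - g = 3742 - 1*(-600) = 3742 + 600 = 4342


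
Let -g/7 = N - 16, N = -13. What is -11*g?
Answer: -2233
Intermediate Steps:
g = 203 (g = -7*(-13 - 16) = -7*(-29) = 203)
-11*g = -11*203 = -2233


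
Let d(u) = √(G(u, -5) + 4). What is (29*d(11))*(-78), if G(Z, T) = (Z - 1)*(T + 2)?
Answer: -2262*I*√26 ≈ -11534.0*I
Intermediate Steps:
G(Z, T) = (-1 + Z)*(2 + T)
d(u) = √(7 - 3*u) (d(u) = √((-2 - 1*(-5) + 2*u - 5*u) + 4) = √((-2 + 5 + 2*u - 5*u) + 4) = √((3 - 3*u) + 4) = √(7 - 3*u))
(29*d(11))*(-78) = (29*√(7 - 3*11))*(-78) = (29*√(7 - 33))*(-78) = (29*√(-26))*(-78) = (29*(I*√26))*(-78) = (29*I*√26)*(-78) = -2262*I*√26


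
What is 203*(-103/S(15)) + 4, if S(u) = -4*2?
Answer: 20941/8 ≈ 2617.6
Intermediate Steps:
S(u) = -8 (S(u) = -1*8 = -8)
203*(-103/S(15)) + 4 = 203*(-103/(-8)) + 4 = 203*(-103*(-⅛)) + 4 = 203*(103/8) + 4 = 20909/8 + 4 = 20941/8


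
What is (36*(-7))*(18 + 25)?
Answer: -10836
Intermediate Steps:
(36*(-7))*(18 + 25) = -252*43 = -10836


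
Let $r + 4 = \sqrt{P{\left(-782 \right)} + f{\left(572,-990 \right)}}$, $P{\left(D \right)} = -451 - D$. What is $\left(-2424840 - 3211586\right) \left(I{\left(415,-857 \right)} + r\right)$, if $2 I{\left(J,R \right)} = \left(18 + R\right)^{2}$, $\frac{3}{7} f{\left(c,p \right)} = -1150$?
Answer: $-1983776767469 - \frac{5636426 i \sqrt{21171}}{3} \approx -1.9838 \cdot 10^{12} - 2.7337 \cdot 10^{8} i$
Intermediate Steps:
$f{\left(c,p \right)} = - \frac{8050}{3}$ ($f{\left(c,p \right)} = \frac{7}{3} \left(-1150\right) = - \frac{8050}{3}$)
$I{\left(J,R \right)} = \frac{\left(18 + R\right)^{2}}{2}$
$r = -4 + \frac{i \sqrt{21171}}{3}$ ($r = -4 + \sqrt{\left(-451 - -782\right) - \frac{8050}{3}} = -4 + \sqrt{\left(-451 + 782\right) - \frac{8050}{3}} = -4 + \sqrt{331 - \frac{8050}{3}} = -4 + \sqrt{- \frac{7057}{3}} = -4 + \frac{i \sqrt{21171}}{3} \approx -4.0 + 48.501 i$)
$\left(-2424840 - 3211586\right) \left(I{\left(415,-857 \right)} + r\right) = \left(-2424840 - 3211586\right) \left(\frac{\left(18 - 857\right)^{2}}{2} - \left(4 - \frac{i \sqrt{21171}}{3}\right)\right) = - 5636426 \left(\frac{\left(-839\right)^{2}}{2} - \left(4 - \frac{i \sqrt{21171}}{3}\right)\right) = - 5636426 \left(\frac{1}{2} \cdot 703921 - \left(4 - \frac{i \sqrt{21171}}{3}\right)\right) = - 5636426 \left(\frac{703921}{2} - \left(4 - \frac{i \sqrt{21171}}{3}\right)\right) = - 5636426 \left(\frac{703913}{2} + \frac{i \sqrt{21171}}{3}\right) = -1983776767469 - \frac{5636426 i \sqrt{21171}}{3}$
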